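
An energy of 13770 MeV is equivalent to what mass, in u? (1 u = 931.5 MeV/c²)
m = E/c² = 14.78 u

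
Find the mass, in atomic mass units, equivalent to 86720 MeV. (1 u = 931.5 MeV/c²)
m = E/c² = 93.1 u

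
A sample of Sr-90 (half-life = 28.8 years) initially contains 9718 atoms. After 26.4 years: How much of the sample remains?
N = N₀(1/2)^(t/t½) = 5148 atoms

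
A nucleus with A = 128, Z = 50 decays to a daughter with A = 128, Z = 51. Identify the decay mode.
ΔA = 0, ΔZ = +1 ⇒ beta-minus decay (β⁻)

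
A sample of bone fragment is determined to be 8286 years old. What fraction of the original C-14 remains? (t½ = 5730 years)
N/N₀ = (1/2)^(t/t½) = 0.367 = 36.7%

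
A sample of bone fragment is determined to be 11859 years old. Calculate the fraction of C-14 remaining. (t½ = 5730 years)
N/N₀ = (1/2)^(t/t½) = 0.2382 = 23.8%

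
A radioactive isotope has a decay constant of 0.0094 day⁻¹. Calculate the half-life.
t½ = ln(2)/λ = 73.74 days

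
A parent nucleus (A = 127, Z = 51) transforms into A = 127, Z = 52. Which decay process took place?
ΔA = 0, ΔZ = +1 ⇒ beta-minus decay (β⁻)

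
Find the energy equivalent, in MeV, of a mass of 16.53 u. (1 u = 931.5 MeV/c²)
E = mc² = 15400 MeV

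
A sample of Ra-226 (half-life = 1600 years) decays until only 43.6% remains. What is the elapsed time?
t = t½ × log₂(N₀/N) = 1916 years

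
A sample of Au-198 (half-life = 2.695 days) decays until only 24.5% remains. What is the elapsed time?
t = t½ × log₂(N₀/N) = 5.469 days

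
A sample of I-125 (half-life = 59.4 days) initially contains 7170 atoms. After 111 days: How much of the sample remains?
N = N₀(1/2)^(t/t½) = 1963 atoms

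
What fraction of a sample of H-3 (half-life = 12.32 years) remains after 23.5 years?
N/N₀ = (1/2)^(t/t½) = 0.2666 = 26.7%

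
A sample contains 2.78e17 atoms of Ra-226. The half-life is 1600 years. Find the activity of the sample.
A = λN = 1.204e14 decays/year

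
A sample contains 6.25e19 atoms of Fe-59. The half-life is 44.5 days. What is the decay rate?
A = λN = 9.735e17 decays/day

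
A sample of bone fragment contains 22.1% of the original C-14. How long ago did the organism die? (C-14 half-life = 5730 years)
Age = t½ × log₂(1/ratio) = 12480 years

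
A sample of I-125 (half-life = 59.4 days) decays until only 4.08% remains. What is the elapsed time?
t = t½ × log₂(N₀/N) = 274.1 days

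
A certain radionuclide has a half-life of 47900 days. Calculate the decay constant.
λ = ln(2)/t½ = 1.447e-5 day⁻¹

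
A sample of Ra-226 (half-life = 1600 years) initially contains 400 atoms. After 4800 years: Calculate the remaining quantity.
N = N₀(1/2)^(t/t½) = 50 atoms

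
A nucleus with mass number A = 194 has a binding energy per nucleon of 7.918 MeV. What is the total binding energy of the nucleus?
B.E. = 7.918 × 194 = 1536 MeV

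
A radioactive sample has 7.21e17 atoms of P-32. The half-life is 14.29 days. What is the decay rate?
A = λN = 3.497e16 decays/day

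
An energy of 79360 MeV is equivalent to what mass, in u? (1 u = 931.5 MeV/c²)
m = E/c² = 85.2 u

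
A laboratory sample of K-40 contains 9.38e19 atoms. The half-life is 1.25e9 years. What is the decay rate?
A = λN = 5.201e10 decays/year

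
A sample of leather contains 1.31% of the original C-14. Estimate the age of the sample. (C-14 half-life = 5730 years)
Age = t½ × log₂(1/ratio) = 35840 years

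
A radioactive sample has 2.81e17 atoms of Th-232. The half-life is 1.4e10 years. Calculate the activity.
A = λN = 1.391e7 decays/year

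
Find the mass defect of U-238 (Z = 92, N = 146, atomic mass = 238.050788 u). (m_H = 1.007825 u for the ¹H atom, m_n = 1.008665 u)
Δm = Z·m_H + N·m_n − M = 1.934 u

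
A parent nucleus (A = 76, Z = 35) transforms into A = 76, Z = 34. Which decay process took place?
ΔA = 0, ΔZ = -1 ⇒ beta-plus decay (β⁺) or electron capture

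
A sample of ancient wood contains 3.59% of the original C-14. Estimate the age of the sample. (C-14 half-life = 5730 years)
Age = t½ × log₂(1/ratio) = 27500 years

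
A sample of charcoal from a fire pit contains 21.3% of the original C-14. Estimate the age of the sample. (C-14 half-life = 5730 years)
Age = t½ × log₂(1/ratio) = 12780 years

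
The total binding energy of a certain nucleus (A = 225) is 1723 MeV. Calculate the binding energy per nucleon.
B.E./A = 1723/225 = 7.658 MeV/nucleon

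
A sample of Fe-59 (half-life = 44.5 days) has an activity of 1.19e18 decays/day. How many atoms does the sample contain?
N = A/λ = 7.64e19 atoms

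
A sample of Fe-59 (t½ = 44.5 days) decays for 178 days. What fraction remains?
N/N₀ = (1/2)^(t/t½) = 0.0625 = 6.25%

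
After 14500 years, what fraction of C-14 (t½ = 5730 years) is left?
N/N₀ = (1/2)^(t/t½) = 0.1731 = 17.3%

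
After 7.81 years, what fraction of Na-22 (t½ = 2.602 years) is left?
N/N₀ = (1/2)^(t/t½) = 0.1249 = 12.5%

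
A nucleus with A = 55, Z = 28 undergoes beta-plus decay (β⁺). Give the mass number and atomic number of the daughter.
Daughter: A = 55, Z = 27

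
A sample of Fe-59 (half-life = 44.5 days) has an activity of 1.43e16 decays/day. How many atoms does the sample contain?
N = A/λ = 9.181e17 atoms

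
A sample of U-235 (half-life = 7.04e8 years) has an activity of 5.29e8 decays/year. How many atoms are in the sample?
N = A/λ = 5.373e17 atoms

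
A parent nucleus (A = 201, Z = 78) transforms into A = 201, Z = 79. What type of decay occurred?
ΔA = 0, ΔZ = +1 ⇒ beta-minus decay (β⁻)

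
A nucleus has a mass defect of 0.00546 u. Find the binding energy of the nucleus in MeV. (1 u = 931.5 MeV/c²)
B.E. = Δm × 931.5 = 5.086 MeV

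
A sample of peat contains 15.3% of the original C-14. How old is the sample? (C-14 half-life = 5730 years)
Age = t½ × log₂(1/ratio) = 15520 years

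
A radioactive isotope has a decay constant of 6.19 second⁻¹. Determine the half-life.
t½ = ln(2)/λ = 0.112 seconds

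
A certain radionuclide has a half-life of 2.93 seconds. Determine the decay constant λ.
λ = ln(2)/t½ = 0.2366 second⁻¹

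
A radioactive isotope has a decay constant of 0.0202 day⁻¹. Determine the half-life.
t½ = ln(2)/λ = 34.31 days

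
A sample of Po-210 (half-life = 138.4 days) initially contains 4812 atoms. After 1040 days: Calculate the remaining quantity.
N = N₀(1/2)^(t/t½) = 26.32 atoms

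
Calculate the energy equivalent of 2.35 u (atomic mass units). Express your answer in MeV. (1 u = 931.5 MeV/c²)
E = mc² = 2189 MeV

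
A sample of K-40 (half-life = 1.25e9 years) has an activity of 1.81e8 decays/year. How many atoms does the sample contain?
N = A/λ = 3.264e17 atoms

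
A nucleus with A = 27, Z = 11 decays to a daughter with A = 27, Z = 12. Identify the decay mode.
ΔA = 0, ΔZ = +1 ⇒ beta-minus decay (β⁻)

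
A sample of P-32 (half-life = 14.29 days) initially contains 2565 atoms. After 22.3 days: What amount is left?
N = N₀(1/2)^(t/t½) = 869.6 atoms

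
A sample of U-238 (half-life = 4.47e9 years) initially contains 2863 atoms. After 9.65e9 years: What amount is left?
N = N₀(1/2)^(t/t½) = 641.1 atoms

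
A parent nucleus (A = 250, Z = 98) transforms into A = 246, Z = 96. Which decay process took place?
ΔA = -4, ΔZ = -2 ⇒ alpha decay (α)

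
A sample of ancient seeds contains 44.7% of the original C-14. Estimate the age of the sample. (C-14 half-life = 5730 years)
Age = t½ × log₂(1/ratio) = 6656 years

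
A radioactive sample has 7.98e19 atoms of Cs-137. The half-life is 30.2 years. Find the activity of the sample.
A = λN = 1.832e18 decays/year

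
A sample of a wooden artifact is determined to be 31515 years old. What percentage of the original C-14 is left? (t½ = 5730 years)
N/N₀ = (1/2)^(t/t½) = 0.0221 = 2.21%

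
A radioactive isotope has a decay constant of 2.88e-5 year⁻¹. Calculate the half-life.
t½ = ln(2)/λ = 24070 years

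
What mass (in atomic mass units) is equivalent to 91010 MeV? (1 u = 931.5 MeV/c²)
m = E/c² = 97.7 u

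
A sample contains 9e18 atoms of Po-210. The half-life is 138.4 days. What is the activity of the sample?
A = λN = 4.507e16 decays/day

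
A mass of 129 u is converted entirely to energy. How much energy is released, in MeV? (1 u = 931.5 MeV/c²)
E = mc² = 1.202e5 MeV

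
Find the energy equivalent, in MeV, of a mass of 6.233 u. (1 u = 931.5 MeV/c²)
E = mc² = 5806 MeV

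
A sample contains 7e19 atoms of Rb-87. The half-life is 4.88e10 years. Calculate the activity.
A = λN = 9.943e8 decays/year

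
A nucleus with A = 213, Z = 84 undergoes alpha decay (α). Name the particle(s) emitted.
α particle = ⁴₂He (2 protons + 2 neutrons)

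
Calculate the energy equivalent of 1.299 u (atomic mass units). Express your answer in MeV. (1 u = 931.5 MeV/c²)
E = mc² = 1210 MeV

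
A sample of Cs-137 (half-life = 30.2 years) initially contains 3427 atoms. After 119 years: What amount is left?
N = N₀(1/2)^(t/t½) = 223.2 atoms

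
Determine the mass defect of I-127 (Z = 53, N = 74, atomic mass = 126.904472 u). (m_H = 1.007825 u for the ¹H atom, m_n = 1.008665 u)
Δm = Z·m_H + N·m_n − M = 1.151 u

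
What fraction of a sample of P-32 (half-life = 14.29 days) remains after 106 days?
N/N₀ = (1/2)^(t/t½) = 0.005848 = 0.585%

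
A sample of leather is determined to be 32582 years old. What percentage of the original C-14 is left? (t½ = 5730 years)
N/N₀ = (1/2)^(t/t½) = 0.01942 = 1.94%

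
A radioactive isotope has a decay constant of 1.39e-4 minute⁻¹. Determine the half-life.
t½ = ln(2)/λ = 4987 minutes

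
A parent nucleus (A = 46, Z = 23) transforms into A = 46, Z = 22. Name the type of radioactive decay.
ΔA = 0, ΔZ = -1 ⇒ beta-plus decay (β⁺) or electron capture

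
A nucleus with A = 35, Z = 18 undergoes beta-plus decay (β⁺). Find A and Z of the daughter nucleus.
Daughter: A = 35, Z = 17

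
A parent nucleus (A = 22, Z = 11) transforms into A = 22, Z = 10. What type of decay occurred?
ΔA = 0, ΔZ = -1 ⇒ beta-plus decay (β⁺) or electron capture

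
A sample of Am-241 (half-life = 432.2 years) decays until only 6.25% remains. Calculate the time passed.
t = t½ × log₂(N₀/N) = 1729 years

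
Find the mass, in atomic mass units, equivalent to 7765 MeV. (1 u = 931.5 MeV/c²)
m = E/c² = 8.336 u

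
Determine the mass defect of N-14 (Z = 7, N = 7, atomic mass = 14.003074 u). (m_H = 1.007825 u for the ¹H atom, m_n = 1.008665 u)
Δm = Z·m_H + N·m_n − M = 0.1124 u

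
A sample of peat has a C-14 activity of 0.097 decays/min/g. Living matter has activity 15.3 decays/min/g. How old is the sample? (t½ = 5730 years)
Age = t½ × log₂(A₀/A) = 41840 years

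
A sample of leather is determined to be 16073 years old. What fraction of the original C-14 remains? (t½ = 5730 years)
N/N₀ = (1/2)^(t/t½) = 0.1431 = 14.3%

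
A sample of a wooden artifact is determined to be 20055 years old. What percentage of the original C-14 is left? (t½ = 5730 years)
N/N₀ = (1/2)^(t/t½) = 0.08839 = 8.84%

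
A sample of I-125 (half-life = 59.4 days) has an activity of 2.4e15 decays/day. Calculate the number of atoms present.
N = A/λ = 2.057e17 atoms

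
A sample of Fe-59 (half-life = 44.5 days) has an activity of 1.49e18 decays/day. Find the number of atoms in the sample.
N = A/λ = 9.566e19 atoms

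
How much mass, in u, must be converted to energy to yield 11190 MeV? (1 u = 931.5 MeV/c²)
m = E/c² = 12.01 u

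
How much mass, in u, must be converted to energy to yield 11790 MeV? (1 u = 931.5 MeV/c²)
m = E/c² = 12.66 u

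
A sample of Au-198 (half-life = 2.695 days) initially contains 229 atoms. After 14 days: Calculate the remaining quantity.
N = N₀(1/2)^(t/t½) = 6.252 atoms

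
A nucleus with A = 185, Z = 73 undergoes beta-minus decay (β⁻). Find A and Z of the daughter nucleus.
Daughter: A = 185, Z = 74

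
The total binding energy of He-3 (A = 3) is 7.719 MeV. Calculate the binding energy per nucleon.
B.E./A = 7.719/3 = 2.573 MeV/nucleon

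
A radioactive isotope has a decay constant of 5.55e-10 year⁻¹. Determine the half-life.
t½ = ln(2)/λ = 1.249e9 years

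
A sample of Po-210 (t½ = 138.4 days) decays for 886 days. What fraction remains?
N/N₀ = (1/2)^(t/t½) = 0.01183 = 1.18%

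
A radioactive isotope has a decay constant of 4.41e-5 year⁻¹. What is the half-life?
t½ = ln(2)/λ = 15720 years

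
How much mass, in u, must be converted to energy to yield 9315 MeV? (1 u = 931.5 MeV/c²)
m = E/c² = 10 u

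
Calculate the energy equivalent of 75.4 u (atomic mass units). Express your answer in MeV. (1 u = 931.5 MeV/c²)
E = mc² = 70240 MeV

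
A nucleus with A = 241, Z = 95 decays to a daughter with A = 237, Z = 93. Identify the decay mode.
ΔA = -4, ΔZ = -2 ⇒ alpha decay (α)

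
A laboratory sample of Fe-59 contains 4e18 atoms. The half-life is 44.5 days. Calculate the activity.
A = λN = 6.231e16 decays/day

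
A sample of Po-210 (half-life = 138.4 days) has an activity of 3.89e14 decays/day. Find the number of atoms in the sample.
N = A/λ = 7.767e16 atoms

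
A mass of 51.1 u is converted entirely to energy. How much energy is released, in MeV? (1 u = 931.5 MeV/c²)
E = mc² = 47600 MeV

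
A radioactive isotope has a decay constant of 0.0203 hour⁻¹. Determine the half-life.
t½ = ln(2)/λ = 34.15 hours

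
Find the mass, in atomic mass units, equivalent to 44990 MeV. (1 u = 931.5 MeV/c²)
m = E/c² = 48.3 u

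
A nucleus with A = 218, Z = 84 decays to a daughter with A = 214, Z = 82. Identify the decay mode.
ΔA = -4, ΔZ = -2 ⇒ alpha decay (α)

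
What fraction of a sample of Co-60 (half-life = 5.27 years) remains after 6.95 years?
N/N₀ = (1/2)^(t/t½) = 0.4009 = 40.1%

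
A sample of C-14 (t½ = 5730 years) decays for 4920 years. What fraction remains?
N/N₀ = (1/2)^(t/t½) = 0.5515 = 55.1%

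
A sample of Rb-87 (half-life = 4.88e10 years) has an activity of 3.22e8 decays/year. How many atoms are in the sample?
N = A/λ = 2.267e19 atoms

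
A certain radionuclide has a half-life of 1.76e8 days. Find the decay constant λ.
λ = ln(2)/t½ = 3.938e-9 day⁻¹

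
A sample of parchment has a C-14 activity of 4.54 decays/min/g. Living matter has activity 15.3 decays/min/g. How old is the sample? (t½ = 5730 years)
Age = t½ × log₂(A₀/A) = 10040 years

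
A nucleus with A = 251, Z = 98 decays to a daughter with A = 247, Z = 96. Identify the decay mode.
ΔA = -4, ΔZ = -2 ⇒ alpha decay (α)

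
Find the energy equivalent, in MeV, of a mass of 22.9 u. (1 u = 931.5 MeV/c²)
E = mc² = 21330 MeV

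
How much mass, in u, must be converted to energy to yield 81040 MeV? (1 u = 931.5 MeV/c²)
m = E/c² = 87 u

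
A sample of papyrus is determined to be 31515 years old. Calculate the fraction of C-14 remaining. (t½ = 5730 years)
N/N₀ = (1/2)^(t/t½) = 0.0221 = 2.21%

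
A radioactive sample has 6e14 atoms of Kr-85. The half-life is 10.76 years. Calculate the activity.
A = λN = 3.865e13 decays/year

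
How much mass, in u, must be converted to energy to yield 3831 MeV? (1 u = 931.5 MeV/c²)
m = E/c² = 4.113 u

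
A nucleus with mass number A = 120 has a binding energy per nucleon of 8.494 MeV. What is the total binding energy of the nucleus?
B.E. = 8.494 × 120 = 1019 MeV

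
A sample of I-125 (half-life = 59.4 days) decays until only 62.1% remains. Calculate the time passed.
t = t½ × log₂(N₀/N) = 40.83 days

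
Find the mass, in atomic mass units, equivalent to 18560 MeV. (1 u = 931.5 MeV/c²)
m = E/c² = 19.92 u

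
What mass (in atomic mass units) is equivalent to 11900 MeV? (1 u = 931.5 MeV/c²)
m = E/c² = 12.78 u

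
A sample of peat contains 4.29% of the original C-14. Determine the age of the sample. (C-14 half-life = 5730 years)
Age = t½ × log₂(1/ratio) = 26030 years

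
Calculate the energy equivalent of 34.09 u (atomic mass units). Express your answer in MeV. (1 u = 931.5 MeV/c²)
E = mc² = 31750 MeV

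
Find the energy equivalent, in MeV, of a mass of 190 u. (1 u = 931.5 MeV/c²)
E = mc² = 1.77e5 MeV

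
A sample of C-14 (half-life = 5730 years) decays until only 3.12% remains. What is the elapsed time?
t = t½ × log₂(N₀/N) = 28660 years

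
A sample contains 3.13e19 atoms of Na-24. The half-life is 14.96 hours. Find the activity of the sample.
A = λN = 1.45e18 decays/hour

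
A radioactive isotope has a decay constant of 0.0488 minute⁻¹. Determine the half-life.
t½ = ln(2)/λ = 14.2 minutes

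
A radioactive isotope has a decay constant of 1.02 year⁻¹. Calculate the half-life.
t½ = ln(2)/λ = 0.6796 years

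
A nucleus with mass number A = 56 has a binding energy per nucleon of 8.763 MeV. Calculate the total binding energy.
B.E. = 8.763 × 56 = 490.7 MeV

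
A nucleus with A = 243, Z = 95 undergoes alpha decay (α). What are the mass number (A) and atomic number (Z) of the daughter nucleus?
Daughter: A = 239, Z = 93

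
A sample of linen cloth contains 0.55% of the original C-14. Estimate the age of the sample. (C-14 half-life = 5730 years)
Age = t½ × log₂(1/ratio) = 43010 years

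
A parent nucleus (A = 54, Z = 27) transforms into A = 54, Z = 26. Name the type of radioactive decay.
ΔA = 0, ΔZ = -1 ⇒ beta-plus decay (β⁺) or electron capture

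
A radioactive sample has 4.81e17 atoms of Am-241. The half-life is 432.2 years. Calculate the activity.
A = λN = 7.714e14 decays/year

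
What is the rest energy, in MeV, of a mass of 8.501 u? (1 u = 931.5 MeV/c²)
E = mc² = 7919 MeV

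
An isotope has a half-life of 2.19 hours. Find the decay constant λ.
λ = ln(2)/t½ = 0.3165 hour⁻¹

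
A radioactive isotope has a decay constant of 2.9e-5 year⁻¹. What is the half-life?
t½ = ln(2)/λ = 23900 years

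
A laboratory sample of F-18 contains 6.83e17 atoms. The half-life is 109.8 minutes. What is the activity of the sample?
A = λN = 4.312e15 decays/minute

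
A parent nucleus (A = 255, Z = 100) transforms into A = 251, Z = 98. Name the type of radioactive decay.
ΔA = -4, ΔZ = -2 ⇒ alpha decay (α)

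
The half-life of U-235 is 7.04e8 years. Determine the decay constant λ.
λ = ln(2)/t½ = 9.846e-10 year⁻¹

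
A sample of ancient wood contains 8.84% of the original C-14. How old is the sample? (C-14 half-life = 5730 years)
Age = t½ × log₂(1/ratio) = 20050 years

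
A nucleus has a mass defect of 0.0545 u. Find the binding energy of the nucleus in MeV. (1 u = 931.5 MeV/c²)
B.E. = Δm × 931.5 = 50.77 MeV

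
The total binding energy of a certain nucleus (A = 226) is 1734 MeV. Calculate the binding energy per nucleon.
B.E./A = 1734/226 = 7.673 MeV/nucleon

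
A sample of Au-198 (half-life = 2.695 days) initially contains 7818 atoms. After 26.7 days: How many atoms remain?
N = N₀(1/2)^(t/t½) = 8.142 atoms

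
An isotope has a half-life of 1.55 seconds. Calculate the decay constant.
λ = ln(2)/t½ = 0.4472 second⁻¹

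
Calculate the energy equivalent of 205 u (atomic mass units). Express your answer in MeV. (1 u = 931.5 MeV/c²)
E = mc² = 1.91e5 MeV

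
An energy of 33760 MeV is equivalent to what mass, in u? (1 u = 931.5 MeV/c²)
m = E/c² = 36.24 u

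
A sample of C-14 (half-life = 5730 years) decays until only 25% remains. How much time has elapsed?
t = t½ × log₂(N₀/N) = 11460 years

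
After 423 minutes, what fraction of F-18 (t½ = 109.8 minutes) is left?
N/N₀ = (1/2)^(t/t½) = 0.06923 = 6.92%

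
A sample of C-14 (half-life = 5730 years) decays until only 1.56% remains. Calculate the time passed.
t = t½ × log₂(N₀/N) = 34390 years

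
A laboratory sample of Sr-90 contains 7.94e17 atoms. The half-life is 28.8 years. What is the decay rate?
A = λN = 1.911e16 decays/year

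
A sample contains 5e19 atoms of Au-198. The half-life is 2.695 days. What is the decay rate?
A = λN = 1.286e19 decays/day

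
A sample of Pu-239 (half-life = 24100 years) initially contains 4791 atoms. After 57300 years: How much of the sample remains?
N = N₀(1/2)^(t/t½) = 921.9 atoms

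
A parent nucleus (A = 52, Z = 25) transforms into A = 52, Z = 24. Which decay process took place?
ΔA = 0, ΔZ = -1 ⇒ beta-plus decay (β⁺) or electron capture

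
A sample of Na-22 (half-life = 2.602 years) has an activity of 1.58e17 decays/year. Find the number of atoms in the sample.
N = A/λ = 5.931e17 atoms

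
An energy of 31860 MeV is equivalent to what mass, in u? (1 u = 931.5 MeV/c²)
m = E/c² = 34.2 u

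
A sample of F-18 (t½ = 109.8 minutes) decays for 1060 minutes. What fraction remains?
N/N₀ = (1/2)^(t/t½) = 0.001241 = 0.124%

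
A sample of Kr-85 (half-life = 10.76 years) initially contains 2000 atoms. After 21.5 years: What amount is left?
N = N₀(1/2)^(t/t½) = 500.6 atoms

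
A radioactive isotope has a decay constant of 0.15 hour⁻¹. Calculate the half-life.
t½ = ln(2)/λ = 4.621 hours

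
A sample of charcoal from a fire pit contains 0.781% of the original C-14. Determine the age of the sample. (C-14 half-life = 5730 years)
Age = t½ × log₂(1/ratio) = 40110 years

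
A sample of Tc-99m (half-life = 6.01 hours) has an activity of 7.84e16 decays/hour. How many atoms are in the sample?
N = A/λ = 6.798e17 atoms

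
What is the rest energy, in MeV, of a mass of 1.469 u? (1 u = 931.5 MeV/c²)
E = mc² = 1368 MeV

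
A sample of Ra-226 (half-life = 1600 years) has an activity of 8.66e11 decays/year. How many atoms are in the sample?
N = A/λ = 1.999e15 atoms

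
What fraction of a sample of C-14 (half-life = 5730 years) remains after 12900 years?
N/N₀ = (1/2)^(t/t½) = 0.21 = 21%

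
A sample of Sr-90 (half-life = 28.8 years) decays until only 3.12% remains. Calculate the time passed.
t = t½ × log₂(N₀/N) = 144.1 years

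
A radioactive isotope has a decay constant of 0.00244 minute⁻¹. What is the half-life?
t½ = ln(2)/λ = 284.1 minutes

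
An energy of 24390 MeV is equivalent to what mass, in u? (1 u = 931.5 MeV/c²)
m = E/c² = 26.18 u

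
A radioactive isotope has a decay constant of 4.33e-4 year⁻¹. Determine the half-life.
t½ = ln(2)/λ = 1601 years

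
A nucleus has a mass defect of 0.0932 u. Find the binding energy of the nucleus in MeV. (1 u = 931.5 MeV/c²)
B.E. = Δm × 931.5 = 86.82 MeV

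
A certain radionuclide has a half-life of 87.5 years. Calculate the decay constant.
λ = ln(2)/t½ = 0.007922 year⁻¹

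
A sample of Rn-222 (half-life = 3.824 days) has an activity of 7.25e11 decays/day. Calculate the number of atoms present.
N = A/λ = 4e12 atoms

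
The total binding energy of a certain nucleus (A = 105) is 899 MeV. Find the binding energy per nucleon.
B.E./A = 899/105 = 8.562 MeV/nucleon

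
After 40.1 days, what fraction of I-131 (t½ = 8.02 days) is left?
N/N₀ = (1/2)^(t/t½) = 0.03125 = 3.12%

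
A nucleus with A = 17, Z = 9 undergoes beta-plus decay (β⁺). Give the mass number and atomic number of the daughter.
Daughter: A = 17, Z = 8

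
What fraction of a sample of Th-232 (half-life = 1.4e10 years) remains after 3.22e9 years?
N/N₀ = (1/2)^(t/t½) = 0.8526 = 85.3%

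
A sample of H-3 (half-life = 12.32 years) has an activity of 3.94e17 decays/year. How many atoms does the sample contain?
N = A/λ = 7.003e18 atoms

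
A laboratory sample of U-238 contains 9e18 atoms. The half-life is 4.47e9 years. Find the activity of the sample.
A = λN = 1.396e9 decays/year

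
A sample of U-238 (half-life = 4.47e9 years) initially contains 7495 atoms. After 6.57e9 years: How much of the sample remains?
N = N₀(1/2)^(t/t½) = 2706 atoms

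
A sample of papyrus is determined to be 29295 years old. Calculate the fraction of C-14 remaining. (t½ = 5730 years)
N/N₀ = (1/2)^(t/t½) = 0.0289 = 2.89%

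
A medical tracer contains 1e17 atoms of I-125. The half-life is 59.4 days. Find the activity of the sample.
A = λN = 1.167e15 decays/day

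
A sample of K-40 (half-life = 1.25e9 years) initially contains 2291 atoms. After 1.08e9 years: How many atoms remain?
N = N₀(1/2)^(t/t½) = 1259 atoms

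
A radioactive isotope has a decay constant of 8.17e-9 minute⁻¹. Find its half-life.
t½ = ln(2)/λ = 8.484e7 minutes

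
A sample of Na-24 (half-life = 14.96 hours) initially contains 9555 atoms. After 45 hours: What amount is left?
N = N₀(1/2)^(t/t½) = 1188 atoms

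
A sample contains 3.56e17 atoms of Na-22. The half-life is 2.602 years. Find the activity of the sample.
A = λN = 9.483e16 decays/year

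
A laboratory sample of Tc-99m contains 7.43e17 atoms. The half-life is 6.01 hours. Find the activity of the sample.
A = λN = 8.569e16 decays/hour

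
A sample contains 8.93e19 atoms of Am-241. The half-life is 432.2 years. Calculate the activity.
A = λN = 1.432e17 decays/year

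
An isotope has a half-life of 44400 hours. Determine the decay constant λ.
λ = ln(2)/t½ = 1.561e-5 hour⁻¹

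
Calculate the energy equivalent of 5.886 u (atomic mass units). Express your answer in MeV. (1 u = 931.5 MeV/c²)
E = mc² = 5483 MeV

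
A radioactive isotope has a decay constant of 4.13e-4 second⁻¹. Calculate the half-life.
t½ = ln(2)/λ = 1678 seconds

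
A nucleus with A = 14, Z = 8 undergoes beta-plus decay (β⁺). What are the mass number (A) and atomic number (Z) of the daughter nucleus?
Daughter: A = 14, Z = 7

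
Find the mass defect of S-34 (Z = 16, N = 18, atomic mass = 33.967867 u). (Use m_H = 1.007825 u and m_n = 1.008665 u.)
Δm = Z·m_H + N·m_n − M = 0.3133 u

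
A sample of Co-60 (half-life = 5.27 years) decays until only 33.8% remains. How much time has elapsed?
t = t½ × log₂(N₀/N) = 8.247 years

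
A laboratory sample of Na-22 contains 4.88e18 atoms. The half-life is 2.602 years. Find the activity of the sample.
A = λN = 1.3e18 decays/year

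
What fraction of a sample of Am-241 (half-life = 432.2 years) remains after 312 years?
N/N₀ = (1/2)^(t/t½) = 0.6063 = 60.6%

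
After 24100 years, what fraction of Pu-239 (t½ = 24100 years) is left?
N/N₀ = (1/2)^(t/t½) = 0.5 = 50%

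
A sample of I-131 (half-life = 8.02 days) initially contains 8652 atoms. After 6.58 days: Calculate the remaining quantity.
N = N₀(1/2)^(t/t½) = 4899 atoms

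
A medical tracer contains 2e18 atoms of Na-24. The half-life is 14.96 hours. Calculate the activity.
A = λN = 9.267e16 decays/hour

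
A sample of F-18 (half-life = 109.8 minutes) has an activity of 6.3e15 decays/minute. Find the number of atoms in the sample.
N = A/λ = 9.98e17 atoms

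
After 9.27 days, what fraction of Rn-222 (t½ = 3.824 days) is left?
N/N₀ = (1/2)^(t/t½) = 0.1863 = 18.6%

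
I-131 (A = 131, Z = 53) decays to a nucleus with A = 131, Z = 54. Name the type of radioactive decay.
ΔA = 0, ΔZ = +1 ⇒ beta-minus decay (β⁻)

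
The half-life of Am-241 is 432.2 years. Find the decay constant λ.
λ = ln(2)/t½ = 0.001604 year⁻¹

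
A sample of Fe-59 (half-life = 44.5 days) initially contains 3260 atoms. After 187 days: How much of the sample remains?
N = N₀(1/2)^(t/t½) = 177.1 atoms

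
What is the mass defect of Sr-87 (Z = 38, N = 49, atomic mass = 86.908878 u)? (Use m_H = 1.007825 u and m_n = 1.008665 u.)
Δm = Z·m_H + N·m_n − M = 0.8131 u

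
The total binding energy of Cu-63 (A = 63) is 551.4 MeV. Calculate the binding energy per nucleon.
B.E./A = 551.4/63 = 8.752 MeV/nucleon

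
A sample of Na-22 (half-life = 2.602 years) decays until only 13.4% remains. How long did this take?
t = t½ × log₂(N₀/N) = 7.545 years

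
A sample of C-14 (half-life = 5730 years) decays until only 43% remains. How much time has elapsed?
t = t½ × log₂(N₀/N) = 6977 years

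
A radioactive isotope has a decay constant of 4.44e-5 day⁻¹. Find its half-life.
t½ = ln(2)/λ = 15610 days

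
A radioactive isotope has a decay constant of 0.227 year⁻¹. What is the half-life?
t½ = ln(2)/λ = 3.054 years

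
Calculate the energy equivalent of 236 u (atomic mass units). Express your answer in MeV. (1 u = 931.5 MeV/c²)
E = mc² = 2.198e5 MeV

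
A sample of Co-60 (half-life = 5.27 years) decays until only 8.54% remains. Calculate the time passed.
t = t½ × log₂(N₀/N) = 18.71 years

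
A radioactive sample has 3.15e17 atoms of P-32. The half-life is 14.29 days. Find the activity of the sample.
A = λN = 1.528e16 decays/day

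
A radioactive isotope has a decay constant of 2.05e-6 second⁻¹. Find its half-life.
t½ = ln(2)/λ = 3.381e5 seconds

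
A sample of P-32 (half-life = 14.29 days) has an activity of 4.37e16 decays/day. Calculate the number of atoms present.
N = A/λ = 9.009e17 atoms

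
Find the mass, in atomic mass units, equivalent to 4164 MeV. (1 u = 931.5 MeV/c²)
m = E/c² = 4.47 u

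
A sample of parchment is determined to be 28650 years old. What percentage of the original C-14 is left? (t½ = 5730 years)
N/N₀ = (1/2)^(t/t½) = 0.03125 = 3.12%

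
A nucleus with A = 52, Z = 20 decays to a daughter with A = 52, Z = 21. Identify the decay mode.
ΔA = 0, ΔZ = +1 ⇒ beta-minus decay (β⁻)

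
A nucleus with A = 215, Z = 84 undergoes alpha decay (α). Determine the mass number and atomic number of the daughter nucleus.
Daughter: A = 211, Z = 82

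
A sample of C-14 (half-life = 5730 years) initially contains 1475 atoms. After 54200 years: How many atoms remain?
N = N₀(1/2)^(t/t½) = 2.096 atoms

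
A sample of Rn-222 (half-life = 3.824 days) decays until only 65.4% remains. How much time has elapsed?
t = t½ × log₂(N₀/N) = 2.343 days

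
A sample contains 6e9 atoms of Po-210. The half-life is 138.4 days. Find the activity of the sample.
A = λN = 3.005e7 decays/day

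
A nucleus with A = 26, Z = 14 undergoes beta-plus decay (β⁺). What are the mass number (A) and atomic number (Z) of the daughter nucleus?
Daughter: A = 26, Z = 13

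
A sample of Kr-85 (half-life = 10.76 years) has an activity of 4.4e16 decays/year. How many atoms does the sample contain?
N = A/λ = 6.83e17 atoms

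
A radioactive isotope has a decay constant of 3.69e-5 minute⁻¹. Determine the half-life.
t½ = ln(2)/λ = 18780 minutes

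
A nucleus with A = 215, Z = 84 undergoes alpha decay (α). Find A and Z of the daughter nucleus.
Daughter: A = 211, Z = 82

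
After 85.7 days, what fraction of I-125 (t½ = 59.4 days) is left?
N/N₀ = (1/2)^(t/t½) = 0.3679 = 36.8%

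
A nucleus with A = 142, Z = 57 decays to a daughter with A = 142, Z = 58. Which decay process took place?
ΔA = 0, ΔZ = +1 ⇒ beta-minus decay (β⁻)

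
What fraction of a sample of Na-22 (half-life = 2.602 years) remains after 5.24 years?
N/N₀ = (1/2)^(t/t½) = 0.2476 = 24.8%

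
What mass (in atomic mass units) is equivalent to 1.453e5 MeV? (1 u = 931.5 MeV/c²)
m = E/c² = 156 u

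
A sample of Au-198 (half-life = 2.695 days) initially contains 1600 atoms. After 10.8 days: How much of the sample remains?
N = N₀(1/2)^(t/t½) = 99.49 atoms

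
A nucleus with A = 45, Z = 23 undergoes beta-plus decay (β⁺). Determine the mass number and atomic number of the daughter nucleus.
Daughter: A = 45, Z = 22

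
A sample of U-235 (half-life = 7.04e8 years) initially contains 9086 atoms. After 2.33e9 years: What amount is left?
N = N₀(1/2)^(t/t½) = 916.4 atoms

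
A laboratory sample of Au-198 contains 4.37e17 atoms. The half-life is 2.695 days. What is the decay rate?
A = λN = 1.124e17 decays/day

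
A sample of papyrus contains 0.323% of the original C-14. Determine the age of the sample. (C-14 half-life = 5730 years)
Age = t½ × log₂(1/ratio) = 47410 years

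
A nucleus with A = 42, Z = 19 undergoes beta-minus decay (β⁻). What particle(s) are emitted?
β⁻: electron (e⁻) + antineutrino (ν̄ₑ)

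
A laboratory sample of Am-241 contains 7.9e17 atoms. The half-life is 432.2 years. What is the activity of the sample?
A = λN = 1.267e15 decays/year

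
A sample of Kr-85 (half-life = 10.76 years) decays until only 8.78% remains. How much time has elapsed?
t = t½ × log₂(N₀/N) = 37.76 years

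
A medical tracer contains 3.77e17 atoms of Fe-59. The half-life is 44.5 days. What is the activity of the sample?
A = λN = 5.872e15 decays/day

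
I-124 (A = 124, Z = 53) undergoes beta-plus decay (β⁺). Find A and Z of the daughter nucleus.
Daughter: A = 124, Z = 52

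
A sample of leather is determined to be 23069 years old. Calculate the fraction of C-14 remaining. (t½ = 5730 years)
N/N₀ = (1/2)^(t/t½) = 0.06138 = 6.14%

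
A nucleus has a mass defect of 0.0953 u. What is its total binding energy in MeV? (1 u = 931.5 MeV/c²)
B.E. = Δm × 931.5 = 88.77 MeV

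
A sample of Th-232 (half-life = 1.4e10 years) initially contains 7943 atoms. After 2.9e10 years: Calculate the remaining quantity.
N = N₀(1/2)^(t/t½) = 1890 atoms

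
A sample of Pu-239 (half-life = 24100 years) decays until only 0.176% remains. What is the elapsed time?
t = t½ × log₂(N₀/N) = 2.205e5 years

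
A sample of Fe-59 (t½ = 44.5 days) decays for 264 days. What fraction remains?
N/N₀ = (1/2)^(t/t½) = 0.01637 = 1.64%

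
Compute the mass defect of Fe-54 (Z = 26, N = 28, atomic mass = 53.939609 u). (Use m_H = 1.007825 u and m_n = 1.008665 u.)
Δm = Z·m_H + N·m_n − M = 0.5065 u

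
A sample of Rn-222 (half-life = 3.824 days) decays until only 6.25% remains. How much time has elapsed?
t = t½ × log₂(N₀/N) = 15.3 days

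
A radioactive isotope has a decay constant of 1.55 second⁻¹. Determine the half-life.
t½ = ln(2)/λ = 0.4472 seconds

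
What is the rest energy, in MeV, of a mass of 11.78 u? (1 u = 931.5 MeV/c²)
E = mc² = 10970 MeV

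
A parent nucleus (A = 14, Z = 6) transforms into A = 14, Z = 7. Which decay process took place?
ΔA = 0, ΔZ = +1 ⇒ beta-minus decay (β⁻)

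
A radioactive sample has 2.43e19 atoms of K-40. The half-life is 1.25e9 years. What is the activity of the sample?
A = λN = 1.347e10 decays/year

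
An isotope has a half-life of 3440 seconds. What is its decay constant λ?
λ = ln(2)/t½ = 2.015e-4 second⁻¹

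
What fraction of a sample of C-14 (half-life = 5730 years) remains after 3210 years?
N/N₀ = (1/2)^(t/t½) = 0.6782 = 67.8%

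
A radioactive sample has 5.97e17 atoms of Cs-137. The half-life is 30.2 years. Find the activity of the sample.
A = λN = 1.37e16 decays/year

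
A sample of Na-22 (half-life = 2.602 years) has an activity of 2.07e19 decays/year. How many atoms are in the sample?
N = A/λ = 7.771e19 atoms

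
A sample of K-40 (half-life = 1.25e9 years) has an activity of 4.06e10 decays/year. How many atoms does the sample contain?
N = A/λ = 7.322e19 atoms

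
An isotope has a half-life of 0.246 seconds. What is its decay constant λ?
λ = ln(2)/t½ = 2.818 second⁻¹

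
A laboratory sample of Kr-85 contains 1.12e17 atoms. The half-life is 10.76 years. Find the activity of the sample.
A = λN = 7.215e15 decays/year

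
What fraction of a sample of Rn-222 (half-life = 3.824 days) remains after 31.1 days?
N/N₀ = (1/2)^(t/t½) = 0.003563 = 0.356%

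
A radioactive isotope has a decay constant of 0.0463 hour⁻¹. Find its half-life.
t½ = ln(2)/λ = 14.97 hours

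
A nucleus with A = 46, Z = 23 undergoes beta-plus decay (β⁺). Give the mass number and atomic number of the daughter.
Daughter: A = 46, Z = 22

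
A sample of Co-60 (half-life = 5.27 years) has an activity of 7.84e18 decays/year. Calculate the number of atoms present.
N = A/λ = 5.961e19 atoms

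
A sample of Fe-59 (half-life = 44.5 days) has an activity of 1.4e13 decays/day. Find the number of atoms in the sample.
N = A/λ = 8.988e14 atoms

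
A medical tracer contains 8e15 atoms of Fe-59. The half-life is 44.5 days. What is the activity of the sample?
A = λN = 1.246e14 decays/day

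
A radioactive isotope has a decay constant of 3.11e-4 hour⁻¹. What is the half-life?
t½ = ln(2)/λ = 2229 hours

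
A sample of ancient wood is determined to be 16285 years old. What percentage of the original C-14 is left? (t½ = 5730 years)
N/N₀ = (1/2)^(t/t½) = 0.1395 = 13.9%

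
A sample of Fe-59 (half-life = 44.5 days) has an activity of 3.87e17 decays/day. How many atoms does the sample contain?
N = A/λ = 2.485e19 atoms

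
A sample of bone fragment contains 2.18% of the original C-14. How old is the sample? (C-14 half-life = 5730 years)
Age = t½ × log₂(1/ratio) = 31630 years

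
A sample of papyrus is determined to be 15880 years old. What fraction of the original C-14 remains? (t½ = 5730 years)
N/N₀ = (1/2)^(t/t½) = 0.1465 = 14.6%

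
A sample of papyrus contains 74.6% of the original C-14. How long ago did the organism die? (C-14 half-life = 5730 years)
Age = t½ × log₂(1/ratio) = 2422 years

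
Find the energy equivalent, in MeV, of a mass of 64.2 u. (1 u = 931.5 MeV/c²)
E = mc² = 59800 MeV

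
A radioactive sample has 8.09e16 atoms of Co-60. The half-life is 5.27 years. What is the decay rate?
A = λN = 1.064e16 decays/year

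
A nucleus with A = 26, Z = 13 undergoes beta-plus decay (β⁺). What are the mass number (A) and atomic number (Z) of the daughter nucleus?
Daughter: A = 26, Z = 12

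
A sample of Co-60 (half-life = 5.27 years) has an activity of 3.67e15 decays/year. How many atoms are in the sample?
N = A/λ = 2.79e16 atoms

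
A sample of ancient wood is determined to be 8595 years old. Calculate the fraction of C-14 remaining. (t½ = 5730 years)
N/N₀ = (1/2)^(t/t½) = 0.3536 = 35.4%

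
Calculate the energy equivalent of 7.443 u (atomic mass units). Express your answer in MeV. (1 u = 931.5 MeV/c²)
E = mc² = 6933 MeV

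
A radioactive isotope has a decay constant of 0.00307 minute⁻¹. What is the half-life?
t½ = ln(2)/λ = 225.8 minutes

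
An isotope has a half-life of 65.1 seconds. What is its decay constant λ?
λ = ln(2)/t½ = 0.01065 second⁻¹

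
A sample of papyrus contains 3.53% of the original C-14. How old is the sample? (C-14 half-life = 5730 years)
Age = t½ × log₂(1/ratio) = 27640 years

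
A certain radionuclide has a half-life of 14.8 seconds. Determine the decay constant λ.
λ = ln(2)/t½ = 0.04683 second⁻¹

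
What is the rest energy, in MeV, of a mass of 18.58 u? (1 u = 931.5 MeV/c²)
E = mc² = 17310 MeV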